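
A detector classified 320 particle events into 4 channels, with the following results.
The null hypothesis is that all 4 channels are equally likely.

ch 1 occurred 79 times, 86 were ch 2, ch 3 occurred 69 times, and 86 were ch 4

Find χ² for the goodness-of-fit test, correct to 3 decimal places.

Under H₀ each category has probability 1/4, so each expected count is 320/4 = 80.
cat         O        E   (O−E)²/E
ch 1       79       80     0.0125
ch 2       86       80     0.4500
ch 3       69       80     1.5125
ch 4       86       80     0.4500
Sum = 2.425

2.425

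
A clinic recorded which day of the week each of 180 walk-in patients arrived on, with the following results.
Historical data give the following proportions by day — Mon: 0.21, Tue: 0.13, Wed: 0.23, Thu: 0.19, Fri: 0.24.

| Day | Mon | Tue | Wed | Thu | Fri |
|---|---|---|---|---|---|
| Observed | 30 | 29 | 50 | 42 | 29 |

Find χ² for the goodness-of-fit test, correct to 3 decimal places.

11.183

Expected counts E_i = n·p_i: 180×0.21 = 37.8, 180×0.13 = 23.4, 180×0.23 = 41.4, 180×0.19 = 34.2, 180×0.24 = 43.2.
cat         O        E   (O−E)²/E
Mon        30     37.8     1.6095
Tue        29     23.4     1.3402
Wed        50     41.4     1.7865
Thu        42     34.2     1.7789
Fri        29     43.2     4.6676
Sum = 11.183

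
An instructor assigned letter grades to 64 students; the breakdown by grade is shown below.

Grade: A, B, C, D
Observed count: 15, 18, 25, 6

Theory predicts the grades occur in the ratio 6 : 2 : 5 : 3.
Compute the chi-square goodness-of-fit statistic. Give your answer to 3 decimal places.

20.125

Ratio total = 16. Expected counts: 64×6/16 = 24, 64×2/16 = 8, 64×5/16 = 20, 64×3/16 = 12.
χ² = (15−24)²/24 + (18−8)²/8 + (25−20)²/20 + (6−12)²/12
   = 3.3750 + 12.5000 + 1.2500 + 3.0000
Sum = 20.125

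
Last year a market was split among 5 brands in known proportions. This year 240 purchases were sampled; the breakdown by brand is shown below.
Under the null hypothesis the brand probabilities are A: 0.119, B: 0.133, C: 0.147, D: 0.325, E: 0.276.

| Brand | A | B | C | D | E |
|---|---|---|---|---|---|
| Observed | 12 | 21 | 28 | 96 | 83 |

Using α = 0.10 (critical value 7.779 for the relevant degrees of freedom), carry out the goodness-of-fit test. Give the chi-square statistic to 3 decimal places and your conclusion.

23.234; reject

Expected counts E_i = n·p_i: 240×0.119 = 28.56, 240×0.133 = 31.92, 240×0.147 = 35.28, 240×0.325 = 78, 240×0.276 = 66.24.
cat         O        E   (O−E)²/E
A          12    28.56     9.6020
B          21    31.92     3.7358
C          28    35.28     1.5022
D          96       78     4.1538
E          83    66.24     4.2406
Sum = 23.234
df = 4. Since 23.234 > 7.779, we reject H₀.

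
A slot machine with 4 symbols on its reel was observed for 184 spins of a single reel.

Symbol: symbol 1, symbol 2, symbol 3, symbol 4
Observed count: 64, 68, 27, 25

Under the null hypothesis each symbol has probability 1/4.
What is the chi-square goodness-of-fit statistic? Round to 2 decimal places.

35.00

Under H₀ each category has probability 1/4, so each expected count is 184/4 = 46.
cat           O        E   (O−E)²/E
symbol 1     64       46      7.043
symbol 2     68       46     10.522
symbol 3     27       46      7.848
symbol 4     25       46      9.587
Sum = 35.00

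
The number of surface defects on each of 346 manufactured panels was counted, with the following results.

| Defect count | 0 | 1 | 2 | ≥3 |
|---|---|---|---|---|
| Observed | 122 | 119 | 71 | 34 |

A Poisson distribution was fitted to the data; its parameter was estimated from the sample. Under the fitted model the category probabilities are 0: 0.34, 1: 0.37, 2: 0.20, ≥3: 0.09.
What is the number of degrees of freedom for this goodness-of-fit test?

There are k = 4 categories and 1 parameter estimated from the data, so df = 4 − 1 − 1 = 2.

2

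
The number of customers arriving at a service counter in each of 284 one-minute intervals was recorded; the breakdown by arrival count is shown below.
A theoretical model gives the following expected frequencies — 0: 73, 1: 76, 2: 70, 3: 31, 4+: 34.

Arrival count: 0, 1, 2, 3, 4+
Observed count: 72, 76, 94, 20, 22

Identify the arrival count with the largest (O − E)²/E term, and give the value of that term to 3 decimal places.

0: (72 − 73)²/73 = 1/73 = 0.0137
1: (76 − 76)²/76 = 0/76 = 0.0000
2: (94 − 70)²/70 = 576/70 = 8.2286
3: (20 − 31)²/31 = 121/31 = 3.9032
4+: (22 − 34)²/34 = 144/34 = 4.2353
The largest term is for 2: 8.229.

2, 8.229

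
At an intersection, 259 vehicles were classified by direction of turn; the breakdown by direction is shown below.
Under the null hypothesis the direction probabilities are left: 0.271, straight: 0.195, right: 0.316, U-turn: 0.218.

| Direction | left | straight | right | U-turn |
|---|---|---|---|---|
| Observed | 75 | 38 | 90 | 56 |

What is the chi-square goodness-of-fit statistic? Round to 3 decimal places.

Expected counts E_i = n·p_i: 259×0.271 = 70.189, 259×0.195 = 50.505, 259×0.316 = 81.844, 259×0.218 = 56.462.
left: (75 − 70.189)²/70.189 = 23.145721/70.189 = 0.3298
straight: (38 − 50.505)²/50.505 = 156.375025/50.505 = 3.0962
right: (90 − 81.844)²/81.844 = 66.520336/81.844 = 0.8128
U-turn: (56 − 56.462)²/56.462 = 0.213444/56.462 = 0.0038
Sum = 4.243

4.243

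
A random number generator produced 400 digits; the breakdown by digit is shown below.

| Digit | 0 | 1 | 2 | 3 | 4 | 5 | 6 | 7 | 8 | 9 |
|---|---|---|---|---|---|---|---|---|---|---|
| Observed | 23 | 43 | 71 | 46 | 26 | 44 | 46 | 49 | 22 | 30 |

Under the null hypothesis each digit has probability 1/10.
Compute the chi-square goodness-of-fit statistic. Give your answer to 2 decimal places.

51.20

Under H₀ each category has probability 1/10, so each expected count is 400/10 = 40.
0: (23 − 40)²/40 = 289/40 = 7.225
1: (43 − 40)²/40 = 9/40 = 0.225
2: (71 − 40)²/40 = 961/40 = 24.025
3: (46 − 40)²/40 = 36/40 = 0.900
4: (26 − 40)²/40 = 196/40 = 4.900
5: (44 − 40)²/40 = 16/40 = 0.400
6: (46 − 40)²/40 = 36/40 = 0.900
7: (49 − 40)²/40 = 81/40 = 2.025
8: (22 − 40)²/40 = 324/40 = 8.100
9: (30 − 40)²/40 = 100/40 = 2.500
Sum = 51.20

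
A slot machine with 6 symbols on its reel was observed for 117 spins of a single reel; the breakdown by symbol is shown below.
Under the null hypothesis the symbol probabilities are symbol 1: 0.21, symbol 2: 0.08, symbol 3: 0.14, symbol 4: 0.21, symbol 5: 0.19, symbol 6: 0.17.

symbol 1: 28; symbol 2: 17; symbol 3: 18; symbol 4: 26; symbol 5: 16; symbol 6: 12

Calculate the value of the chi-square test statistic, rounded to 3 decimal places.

11.834

Expected counts E_i = n·p_i: 117×0.21 = 24.57, 117×0.08 = 9.36, 117×0.14 = 16.38, 117×0.21 = 24.57, 117×0.19 = 22.23, 117×0.17 = 19.89.
symbol 1: (28 − 24.57)²/24.57 = 11.7649/24.57 = 0.4788
symbol 2: (17 − 9.36)²/9.36 = 58.3696/9.36 = 6.2361
symbol 3: (18 − 16.38)²/16.38 = 2.6244/16.38 = 0.1602
symbol 4: (26 − 24.57)²/24.57 = 2.0449/24.57 = 0.0832
symbol 5: (16 − 22.23)²/22.23 = 38.8129/22.23 = 1.7460
symbol 6: (12 − 19.89)²/19.89 = 62.2521/19.89 = 3.1298
Sum = 11.834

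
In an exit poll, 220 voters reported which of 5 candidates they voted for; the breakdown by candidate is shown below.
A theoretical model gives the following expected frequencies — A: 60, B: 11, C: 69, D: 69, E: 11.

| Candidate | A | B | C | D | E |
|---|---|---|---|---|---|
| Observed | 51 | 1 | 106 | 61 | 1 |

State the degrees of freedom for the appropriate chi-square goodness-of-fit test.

There are k = 5 categories and no parameters were estimated from the data, so df = 5 − 1 = 4.

4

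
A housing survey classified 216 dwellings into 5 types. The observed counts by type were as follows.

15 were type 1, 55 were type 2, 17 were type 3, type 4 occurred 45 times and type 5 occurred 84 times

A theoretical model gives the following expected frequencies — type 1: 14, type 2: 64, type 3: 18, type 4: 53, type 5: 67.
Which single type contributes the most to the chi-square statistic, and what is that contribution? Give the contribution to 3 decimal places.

type 5, 4.313

χ² = (15−14)²/14 + (55−64)²/64 + (17−18)²/18 + (45−53)²/53 + (84−67)²/67
   = 0.0714 + 1.2656 + 0.0556 + 1.2075 + 4.3134
The largest term is for type 5: 4.313.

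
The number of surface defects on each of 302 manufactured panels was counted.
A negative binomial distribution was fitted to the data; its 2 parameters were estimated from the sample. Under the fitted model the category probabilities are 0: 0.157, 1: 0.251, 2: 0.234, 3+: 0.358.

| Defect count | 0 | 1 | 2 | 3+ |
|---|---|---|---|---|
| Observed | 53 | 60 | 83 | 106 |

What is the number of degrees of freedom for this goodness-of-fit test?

There are k = 4 categories and 2 parameters estimated from the data, so df = 4 − 1 − 2 = 1.

1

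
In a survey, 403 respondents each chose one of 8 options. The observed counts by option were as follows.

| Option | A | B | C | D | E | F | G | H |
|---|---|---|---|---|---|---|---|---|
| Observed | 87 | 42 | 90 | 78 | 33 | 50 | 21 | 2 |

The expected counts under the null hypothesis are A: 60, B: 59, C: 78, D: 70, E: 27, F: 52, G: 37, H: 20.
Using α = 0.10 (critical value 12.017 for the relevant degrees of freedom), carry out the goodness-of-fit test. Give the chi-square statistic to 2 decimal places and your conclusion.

cat         O        E   (O−E)²/E
A          87       60     12.150
B          42       59      4.898
C          90       78      1.846
D          78       70      0.914
E          33       27      1.333
F          50       52      0.077
G          21       37      6.919
H           2       20     16.200
Sum = 44.34
df = 7. Since 44.34 > 12.017, we reject H₀.

44.34; reject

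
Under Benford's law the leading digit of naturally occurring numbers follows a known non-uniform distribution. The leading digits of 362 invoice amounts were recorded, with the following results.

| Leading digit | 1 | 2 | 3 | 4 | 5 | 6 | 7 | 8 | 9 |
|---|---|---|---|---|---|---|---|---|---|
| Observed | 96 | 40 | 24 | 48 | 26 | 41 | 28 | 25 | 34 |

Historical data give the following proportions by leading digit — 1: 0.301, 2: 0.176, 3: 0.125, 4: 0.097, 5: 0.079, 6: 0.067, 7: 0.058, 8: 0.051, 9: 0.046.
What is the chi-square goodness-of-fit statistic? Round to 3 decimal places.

Expected counts E_i = n·p_i: 362×0.301 = 108.962, 362×0.176 = 63.712, 362×0.125 = 45.25, 362×0.097 = 35.114, 362×0.079 = 28.598, 362×0.067 = 24.254, 362×0.058 = 20.996, 362×0.051 = 18.462, 362×0.046 = 16.652.
cat         O        E   (O−E)²/E
1          96  108.962     1.5419
2          40   63.712     8.8250
3          24    45.25     9.9793
4          48   35.114     4.7289
5          26   28.598     0.2360
6          41   24.254    11.5622
7          28   20.996     2.3364
8          25   18.462     2.3153
9          34   16.652    18.0731
Sum = 59.598

59.598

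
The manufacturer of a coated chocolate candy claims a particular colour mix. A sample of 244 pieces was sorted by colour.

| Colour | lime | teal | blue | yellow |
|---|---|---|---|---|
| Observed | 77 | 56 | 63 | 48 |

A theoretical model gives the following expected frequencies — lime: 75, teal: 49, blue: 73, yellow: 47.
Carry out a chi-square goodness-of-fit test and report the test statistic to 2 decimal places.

2.44

cat         O        E   (O−E)²/E
lime       77       75      0.053
teal       56       49      1.000
blue       63       73      1.370
yellow     48       47      0.021
Sum = 2.44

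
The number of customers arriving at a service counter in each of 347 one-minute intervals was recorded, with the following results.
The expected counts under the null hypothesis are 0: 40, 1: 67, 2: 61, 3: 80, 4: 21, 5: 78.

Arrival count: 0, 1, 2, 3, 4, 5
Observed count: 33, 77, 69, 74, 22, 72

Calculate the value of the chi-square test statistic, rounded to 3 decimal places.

4.726

cat         O        E   (O−E)²/E
0          33       40     1.2250
1          77       67     1.4925
2          69       61     1.0492
3          74       80     0.4500
4          22       21     0.0476
5          72       78     0.4615
Sum = 4.726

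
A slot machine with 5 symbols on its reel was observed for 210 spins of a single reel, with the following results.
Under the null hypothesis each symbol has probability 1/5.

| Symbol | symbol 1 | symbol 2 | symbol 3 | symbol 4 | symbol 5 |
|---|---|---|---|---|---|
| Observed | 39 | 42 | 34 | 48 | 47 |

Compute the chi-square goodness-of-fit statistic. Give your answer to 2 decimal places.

3.19

Expected count for each of the 5 categories: 210/5 = 42.
χ² = (39−42)²/42 + (42−42)²/42 + (34−42)²/42 + (48−42)²/42 + (47−42)²/42
   = 0.214 + 0.000 + 1.524 + 0.857 + 0.595
Sum = 3.19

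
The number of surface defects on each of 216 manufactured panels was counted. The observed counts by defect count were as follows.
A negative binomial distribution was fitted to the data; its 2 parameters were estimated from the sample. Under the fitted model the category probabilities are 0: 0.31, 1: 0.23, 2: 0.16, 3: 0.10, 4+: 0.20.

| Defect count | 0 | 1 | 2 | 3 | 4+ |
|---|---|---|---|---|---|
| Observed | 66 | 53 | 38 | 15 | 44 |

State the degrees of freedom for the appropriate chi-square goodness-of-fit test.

There are k = 5 categories and 2 parameters estimated from the data, so df = 5 − 1 − 2 = 2.

2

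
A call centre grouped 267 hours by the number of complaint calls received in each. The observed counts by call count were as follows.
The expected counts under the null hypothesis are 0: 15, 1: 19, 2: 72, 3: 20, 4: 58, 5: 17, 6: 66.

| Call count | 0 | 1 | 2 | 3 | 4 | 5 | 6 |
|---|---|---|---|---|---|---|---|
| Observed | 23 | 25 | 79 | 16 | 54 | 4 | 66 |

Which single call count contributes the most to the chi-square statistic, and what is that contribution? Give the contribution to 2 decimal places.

5, 9.94

χ² = (23−15)²/15 + (25−19)²/19 + (79−72)²/72 + (16−20)²/20 + (54−58)²/58 + (4−17)²/17 + (66−66)²/66
   = 4.267 + 1.895 + 0.681 + 0.800 + 0.276 + 9.941 + 0.000
The largest term is for 5: 9.94.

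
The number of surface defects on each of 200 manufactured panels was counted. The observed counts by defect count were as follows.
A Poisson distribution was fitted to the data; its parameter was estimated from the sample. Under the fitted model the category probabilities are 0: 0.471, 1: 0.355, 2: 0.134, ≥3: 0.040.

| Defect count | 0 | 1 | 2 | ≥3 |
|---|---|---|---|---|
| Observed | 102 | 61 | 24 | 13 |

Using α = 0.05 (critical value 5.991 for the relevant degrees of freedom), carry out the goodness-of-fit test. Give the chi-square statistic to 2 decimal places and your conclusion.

5.47; do not reject

Expected counts E_i = n·p_i: 200×0.471 = 94.2, 200×0.355 = 71, 200×0.134 = 26.8, 200×0.040 = 8.
χ² = (102−94.2)²/94.2 + (61−71)²/71 + (24−26.8)²/26.8 + (13−8)²/8
   = 0.646 + 1.408 + 0.293 + 3.125
Sum = 5.47
df = 2. Since 5.47 < 5.991, we do not reject H₀.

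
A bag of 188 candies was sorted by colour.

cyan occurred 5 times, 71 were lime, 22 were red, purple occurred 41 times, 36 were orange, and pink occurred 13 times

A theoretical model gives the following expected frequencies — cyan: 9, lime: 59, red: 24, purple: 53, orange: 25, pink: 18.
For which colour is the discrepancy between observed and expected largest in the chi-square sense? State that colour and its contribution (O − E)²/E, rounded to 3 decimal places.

orange, 4.840

cyan: (5 − 9)²/9 = 16/9 = 1.7778
lime: (71 − 59)²/59 = 144/59 = 2.4407
red: (22 − 24)²/24 = 4/24 = 0.1667
purple: (41 − 53)²/53 = 144/53 = 2.7170
orange: (36 − 25)²/25 = 121/25 = 4.8400
pink: (13 − 18)²/18 = 25/18 = 1.3889
The largest term is for orange: 4.840.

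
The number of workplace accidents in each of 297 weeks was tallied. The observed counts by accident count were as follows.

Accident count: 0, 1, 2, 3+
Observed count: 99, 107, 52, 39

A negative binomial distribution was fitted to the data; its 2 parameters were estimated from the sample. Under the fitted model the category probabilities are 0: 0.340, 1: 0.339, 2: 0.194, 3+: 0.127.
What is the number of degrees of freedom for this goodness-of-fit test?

There are k = 4 categories and 2 parameters estimated from the data, so df = 4 − 1 − 2 = 1.

1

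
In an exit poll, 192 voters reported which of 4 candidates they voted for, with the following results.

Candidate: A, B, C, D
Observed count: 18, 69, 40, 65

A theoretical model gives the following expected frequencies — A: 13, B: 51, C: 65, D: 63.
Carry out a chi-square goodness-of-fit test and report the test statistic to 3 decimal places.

χ² = (18−13)²/13 + (69−51)²/51 + (40−65)²/65 + (65−63)²/63
   = 1.9231 + 6.3529 + 9.6154 + 0.0635
Sum = 17.955

17.955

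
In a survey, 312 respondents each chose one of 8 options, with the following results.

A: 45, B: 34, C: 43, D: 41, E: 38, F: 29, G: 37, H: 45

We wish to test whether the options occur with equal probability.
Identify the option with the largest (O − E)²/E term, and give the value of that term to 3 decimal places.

F, 2.564

Under H₀ each category has probability 1/8, so each expected count is 312/8 = 39.
χ² = (45−39)²/39 + (34−39)²/39 + (43−39)²/39 + (41−39)²/39 + (38−39)²/39 + (29−39)²/39 + (37−39)²/39 + (45−39)²/39
   = 0.9231 + 0.6410 + 0.4103 + 0.1026 + 0.0256 + 2.5641 + 0.1026 + 0.9231
The largest term is for F: 2.564.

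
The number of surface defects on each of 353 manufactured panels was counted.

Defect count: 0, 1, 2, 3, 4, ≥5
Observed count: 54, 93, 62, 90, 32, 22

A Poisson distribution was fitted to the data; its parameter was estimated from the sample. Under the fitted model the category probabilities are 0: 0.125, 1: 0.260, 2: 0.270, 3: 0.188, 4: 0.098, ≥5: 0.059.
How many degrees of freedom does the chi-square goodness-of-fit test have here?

There are k = 6 categories and 1 parameter estimated from the data, so df = 6 − 1 − 1 = 4.

4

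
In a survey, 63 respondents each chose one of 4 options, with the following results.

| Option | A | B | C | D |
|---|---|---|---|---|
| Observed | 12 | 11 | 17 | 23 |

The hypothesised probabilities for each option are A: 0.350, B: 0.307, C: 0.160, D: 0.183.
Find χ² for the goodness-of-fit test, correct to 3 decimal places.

24.342

Expected counts E_i = n·p_i: 63×0.350 = 22.05, 63×0.307 = 19.341, 63×0.160 = 10.08, 63×0.183 = 11.529.
χ² = (12−22.05)²/22.05 + (11−19.341)²/19.341 + (17−10.08)²/10.08 + (23−11.529)²/11.529
   = 4.5806 + 3.5971 + 4.7506 + 11.4133
Sum = 24.342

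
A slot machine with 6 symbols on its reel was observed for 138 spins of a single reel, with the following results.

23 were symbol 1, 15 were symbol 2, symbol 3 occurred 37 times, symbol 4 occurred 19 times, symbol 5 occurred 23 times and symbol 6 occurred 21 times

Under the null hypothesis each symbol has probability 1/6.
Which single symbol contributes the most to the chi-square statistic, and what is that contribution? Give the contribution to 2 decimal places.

symbol 3, 8.52

Expected count for each of the 6 categories: 138/6 = 23.
χ² = (23−23)²/23 + (15−23)²/23 + (37−23)²/23 + (19−23)²/23 + (23−23)²/23 + (21−23)²/23
   = 0.000 + 2.783 + 8.522 + 0.696 + 0.000 + 0.174
The largest term is for symbol 3: 8.52.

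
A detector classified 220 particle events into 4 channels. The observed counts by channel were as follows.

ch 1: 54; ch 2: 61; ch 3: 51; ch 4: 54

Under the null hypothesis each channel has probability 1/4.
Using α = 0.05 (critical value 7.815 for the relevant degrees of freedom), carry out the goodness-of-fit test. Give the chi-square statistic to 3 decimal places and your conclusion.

0.982; do not reject

Expected count for each of the 4 categories: 220/4 = 55.
ch 1: (54 − 55)²/55 = 1/55 = 0.0182
ch 2: (61 − 55)²/55 = 36/55 = 0.6545
ch 3: (51 − 55)²/55 = 16/55 = 0.2909
ch 4: (54 − 55)²/55 = 1/55 = 0.0182
Sum = 0.982
df = 3. Since 0.982 < 7.815, we do not reject H₀.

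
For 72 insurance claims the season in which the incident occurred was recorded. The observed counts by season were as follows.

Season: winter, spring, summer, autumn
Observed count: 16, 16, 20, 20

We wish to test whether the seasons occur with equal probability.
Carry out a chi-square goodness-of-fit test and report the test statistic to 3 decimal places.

Expected count for each of the 4 categories: 72/4 = 18.
χ² = (16−18)²/18 + (16−18)²/18 + (20−18)²/18 + (20−18)²/18
   = 0.2222 + 0.2222 + 0.2222 + 0.2222
Sum = 0.889

0.889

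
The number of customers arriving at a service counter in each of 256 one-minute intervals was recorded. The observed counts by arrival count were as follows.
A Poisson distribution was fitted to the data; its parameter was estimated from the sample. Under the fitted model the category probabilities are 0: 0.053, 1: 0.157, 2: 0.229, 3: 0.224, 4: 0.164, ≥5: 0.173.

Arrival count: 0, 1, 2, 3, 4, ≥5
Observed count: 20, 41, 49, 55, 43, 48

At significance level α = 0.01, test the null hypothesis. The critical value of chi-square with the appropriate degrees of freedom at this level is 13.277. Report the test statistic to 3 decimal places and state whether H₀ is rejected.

Expected counts E_i = n·p_i: 256×0.053 = 13.568, 256×0.157 = 40.192, 256×0.229 = 58.624, 256×0.224 = 57.344, 256×0.164 = 41.984, 256×0.173 = 44.288.
0: (20 − 13.568)²/13.568 = 41.370624/13.568 = 3.0491
1: (41 − 40.192)²/40.192 = 0.652864/40.192 = 0.0162
2: (49 − 58.624)²/58.624 = 92.621376/58.624 = 1.5799
3: (55 − 57.344)²/57.344 = 5.494336/57.344 = 0.0958
4: (43 − 41.984)²/41.984 = 1.032256/41.984 = 0.0246
≥5: (48 − 44.288)²/44.288 = 13.778944/44.288 = 0.3111
Sum = 5.077
df = 4. Since 5.077 < 13.277, we do not reject H₀.

5.077; do not reject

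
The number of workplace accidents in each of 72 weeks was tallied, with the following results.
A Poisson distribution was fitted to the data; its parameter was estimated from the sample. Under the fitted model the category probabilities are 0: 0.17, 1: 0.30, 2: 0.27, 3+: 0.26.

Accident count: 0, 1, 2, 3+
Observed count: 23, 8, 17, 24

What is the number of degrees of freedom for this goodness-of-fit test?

2

There are k = 4 categories and 1 parameter estimated from the data, so df = 4 − 1 − 1 = 2.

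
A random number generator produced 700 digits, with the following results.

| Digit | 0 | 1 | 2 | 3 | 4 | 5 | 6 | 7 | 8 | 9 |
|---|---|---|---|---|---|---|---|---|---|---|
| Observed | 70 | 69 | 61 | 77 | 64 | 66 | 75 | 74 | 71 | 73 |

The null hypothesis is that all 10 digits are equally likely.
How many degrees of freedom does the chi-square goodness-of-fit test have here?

9

There are k = 10 categories and no parameters were estimated from the data, so df = 10 − 1 = 9.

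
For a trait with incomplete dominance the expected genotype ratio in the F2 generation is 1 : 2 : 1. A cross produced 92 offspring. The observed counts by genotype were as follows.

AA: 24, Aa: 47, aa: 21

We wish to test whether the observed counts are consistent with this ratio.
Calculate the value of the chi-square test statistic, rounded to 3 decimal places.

Ratio total = 4. Expected counts: 92×1/4 = 23, 92×2/4 = 46, 92×1/4 = 23.
cat         O        E   (O−E)²/E
AA         24       23     0.0435
Aa         47       46     0.0217
aa         21       23     0.1739
Sum = 0.239

0.239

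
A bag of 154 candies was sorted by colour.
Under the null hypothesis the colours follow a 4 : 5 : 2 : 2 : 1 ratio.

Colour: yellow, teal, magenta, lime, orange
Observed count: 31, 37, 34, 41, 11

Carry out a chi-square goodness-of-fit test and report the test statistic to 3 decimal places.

Ratio total = 14. Expected counts: 154×4/14 = 44, 154×5/14 = 55, 154×2/14 = 22, 154×2/14 = 22, 154×1/14 = 11.
yellow: (31 − 44)²/44 = 169/44 = 3.8409
teal: (37 − 55)²/55 = 324/55 = 5.8909
magenta: (34 − 22)²/22 = 144/22 = 6.5455
lime: (41 − 22)²/22 = 361/22 = 16.4091
orange: (11 − 11)²/11 = 0/11 = 0.0000
Sum = 32.686

32.686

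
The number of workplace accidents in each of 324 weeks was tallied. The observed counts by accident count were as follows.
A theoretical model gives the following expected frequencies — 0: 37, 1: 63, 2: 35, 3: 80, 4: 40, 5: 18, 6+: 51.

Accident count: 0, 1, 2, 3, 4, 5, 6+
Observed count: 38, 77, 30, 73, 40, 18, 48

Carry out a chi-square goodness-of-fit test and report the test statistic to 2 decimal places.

4.64

χ² = (38−37)²/37 + (77−63)²/63 + (30−35)²/35 + (73−80)²/80 + (40−40)²/40 + (18−18)²/18 + (48−51)²/51
   = 0.027 + 3.111 + 0.714 + 0.613 + 0.000 + 0.000 + 0.176
Sum = 4.64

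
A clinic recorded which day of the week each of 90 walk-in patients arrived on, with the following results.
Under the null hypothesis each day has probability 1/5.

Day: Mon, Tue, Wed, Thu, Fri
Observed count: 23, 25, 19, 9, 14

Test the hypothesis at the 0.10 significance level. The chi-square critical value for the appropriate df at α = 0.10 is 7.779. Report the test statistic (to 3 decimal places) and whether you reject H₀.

9.556; reject

Under H₀ each category has probability 1/5, so each expected count is 90/5 = 18.
χ² = (23−18)²/18 + (25−18)²/18 + (19−18)²/18 + (9−18)²/18 + (14−18)²/18
   = 1.3889 + 2.7222 + 0.0556 + 4.5000 + 0.8889
Sum = 9.556
df = 4. Since 9.556 > 7.779, we reject H₀.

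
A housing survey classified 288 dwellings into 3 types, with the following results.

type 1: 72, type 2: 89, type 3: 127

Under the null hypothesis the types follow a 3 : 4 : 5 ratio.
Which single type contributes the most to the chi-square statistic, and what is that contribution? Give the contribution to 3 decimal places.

Ratio total = 12. Expected counts: 288×3/12 = 72, 288×4/12 = 96, 288×5/12 = 120.
type 1: (72 − 72)²/72 = 0/72 = 0.0000
type 2: (89 − 96)²/96 = 49/96 = 0.5104
type 3: (127 − 120)²/120 = 49/120 = 0.4083
The largest term is for type 2: 0.510.

type 2, 0.510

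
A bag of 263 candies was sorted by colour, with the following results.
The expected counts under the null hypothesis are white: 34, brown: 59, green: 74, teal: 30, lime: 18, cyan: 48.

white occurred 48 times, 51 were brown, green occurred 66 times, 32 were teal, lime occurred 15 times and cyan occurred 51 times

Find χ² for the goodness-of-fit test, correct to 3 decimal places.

χ² = (48−34)²/34 + (51−59)²/59 + (66−74)²/74 + (32−30)²/30 + (15−18)²/18 + (51−48)²/48
   = 5.7647 + 1.0847 + 0.8649 + 0.1333 + 0.5000 + 0.1875
Sum = 8.535

8.535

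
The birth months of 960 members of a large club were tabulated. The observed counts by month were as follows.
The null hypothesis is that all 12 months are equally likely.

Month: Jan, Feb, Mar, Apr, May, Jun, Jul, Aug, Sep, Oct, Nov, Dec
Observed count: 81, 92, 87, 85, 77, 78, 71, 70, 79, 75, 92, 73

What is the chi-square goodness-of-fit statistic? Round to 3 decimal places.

Expected count for each of the 12 categories: 960/12 = 80.
χ² = (81−80)²/80 + (92−80)²/80 + (87−80)²/80 + (85−80)²/80 + (77−80)²/80 + (78−80)²/80 + (71−80)²/80 + (70−80)²/80 + (79−80)²/80 + (75−80)²/80 + (92−80)²/80 + (73−80)²/80
   = 0.0125 + 1.8000 + 0.6125 + 0.3125 + 0.1125 + 0.0500 + 1.0125 + 1.2500 + 0.0125 + 0.3125 + 1.8000 + 0.6125
Sum = 7.900

7.900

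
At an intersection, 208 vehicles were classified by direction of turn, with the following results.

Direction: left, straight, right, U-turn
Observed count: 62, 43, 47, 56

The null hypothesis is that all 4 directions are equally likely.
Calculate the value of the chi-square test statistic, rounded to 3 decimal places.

Expected count for each of the 4 categories: 208/4 = 52.
χ² = (62−52)²/52 + (43−52)²/52 + (47−52)²/52 + (56−52)²/52
   = 1.9231 + 1.5577 + 0.4808 + 0.3077
Sum = 4.269

4.269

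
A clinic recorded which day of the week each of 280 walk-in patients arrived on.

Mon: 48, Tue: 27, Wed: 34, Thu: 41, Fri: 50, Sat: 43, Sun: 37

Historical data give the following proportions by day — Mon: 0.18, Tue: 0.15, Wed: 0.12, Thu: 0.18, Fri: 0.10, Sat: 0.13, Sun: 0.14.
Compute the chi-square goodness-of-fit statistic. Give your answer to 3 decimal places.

Expected counts E_i = n·p_i: 280×0.18 = 50.4, 280×0.15 = 42, 280×0.12 = 33.6, 280×0.18 = 50.4, 280×0.10 = 28, 280×0.13 = 36.4, 280×0.14 = 39.2.
Mon: (48 − 50.4)²/50.4 = 5.76/50.4 = 0.1143
Tue: (27 − 42)²/42 = 225/42 = 5.3571
Wed: (34 − 33.6)²/33.6 = 0.16/33.6 = 0.0048
Thu: (41 − 50.4)²/50.4 = 88.36/50.4 = 1.7532
Fri: (50 − 28)²/28 = 484/28 = 17.2857
Sat: (43 − 36.4)²/36.4 = 43.56/36.4 = 1.1967
Sun: (37 − 39.2)²/39.2 = 4.84/39.2 = 0.1235
Sum = 25.835

25.835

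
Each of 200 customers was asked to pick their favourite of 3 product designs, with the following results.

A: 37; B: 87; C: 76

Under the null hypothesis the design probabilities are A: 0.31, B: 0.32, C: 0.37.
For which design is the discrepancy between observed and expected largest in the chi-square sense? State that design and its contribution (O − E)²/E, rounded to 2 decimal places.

Expected counts E_i = n·p_i: 200×0.31 = 62, 200×0.32 = 64, 200×0.37 = 74.
A: (37 − 62)²/62 = 625/62 = 10.081
B: (87 − 64)²/64 = 529/64 = 8.266
C: (76 − 74)²/74 = 4/74 = 0.054
The largest term is for A: 10.08.

A, 10.08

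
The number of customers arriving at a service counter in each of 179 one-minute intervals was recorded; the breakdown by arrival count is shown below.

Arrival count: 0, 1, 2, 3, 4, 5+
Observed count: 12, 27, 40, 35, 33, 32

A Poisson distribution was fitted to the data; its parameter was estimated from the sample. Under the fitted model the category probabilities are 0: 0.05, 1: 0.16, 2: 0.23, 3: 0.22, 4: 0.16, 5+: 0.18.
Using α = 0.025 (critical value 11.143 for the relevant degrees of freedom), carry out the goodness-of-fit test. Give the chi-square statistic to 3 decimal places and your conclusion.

2.319; do not reject

Expected counts E_i = n·p_i: 179×0.05 = 8.95, 179×0.16 = 28.64, 179×0.23 = 41.17, 179×0.22 = 39.38, 179×0.16 = 28.64, 179×0.18 = 32.22.
χ² = (12−8.95)²/8.95 + (27−28.64)²/28.64 + (40−41.17)²/41.17 + (35−39.38)²/39.38 + (33−28.64)²/28.64 + (32−32.22)²/32.22
   = 1.0394 + 0.0939 + 0.0332 + 0.4872 + 0.6637 + 0.0015
Sum = 2.319
df = 4. Since 2.319 < 11.143, we do not reject H₀.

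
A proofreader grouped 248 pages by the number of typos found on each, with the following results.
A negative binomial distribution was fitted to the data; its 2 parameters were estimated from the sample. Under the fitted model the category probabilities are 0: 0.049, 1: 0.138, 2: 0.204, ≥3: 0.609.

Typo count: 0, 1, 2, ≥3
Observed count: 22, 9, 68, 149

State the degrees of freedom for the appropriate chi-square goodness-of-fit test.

There are k = 4 categories and 2 parameters estimated from the data, so df = 4 − 1 − 2 = 1.

1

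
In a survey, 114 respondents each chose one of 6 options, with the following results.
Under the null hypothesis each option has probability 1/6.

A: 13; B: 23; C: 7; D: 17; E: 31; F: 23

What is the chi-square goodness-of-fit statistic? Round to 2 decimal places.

Under H₀ each category has probability 1/6, so each expected count is 114/6 = 19.
χ² = (13−19)²/19 + (23−19)²/19 + (7−19)²/19 + (17−19)²/19 + (31−19)²/19 + (23−19)²/19
   = 1.895 + 0.842 + 7.579 + 0.211 + 7.579 + 0.842
Sum = 18.95

18.95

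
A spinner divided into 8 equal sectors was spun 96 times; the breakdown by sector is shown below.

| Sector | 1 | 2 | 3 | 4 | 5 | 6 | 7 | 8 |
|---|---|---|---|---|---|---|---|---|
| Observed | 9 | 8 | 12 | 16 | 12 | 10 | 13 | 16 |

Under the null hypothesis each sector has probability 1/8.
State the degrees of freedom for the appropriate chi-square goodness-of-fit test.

There are k = 8 categories and no parameters were estimated from the data, so df = 8 − 1 = 7.

7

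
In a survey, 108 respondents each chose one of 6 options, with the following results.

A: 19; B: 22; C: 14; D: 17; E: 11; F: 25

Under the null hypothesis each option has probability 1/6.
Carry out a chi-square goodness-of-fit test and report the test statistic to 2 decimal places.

Expected count for each of the 6 categories: 108/6 = 18.
A: (19 − 18)²/18 = 1/18 = 0.056
B: (22 − 18)²/18 = 16/18 = 0.889
C: (14 − 18)²/18 = 16/18 = 0.889
D: (17 − 18)²/18 = 1/18 = 0.056
E: (11 − 18)²/18 = 49/18 = 2.722
F: (25 − 18)²/18 = 49/18 = 2.722
Sum = 7.33

7.33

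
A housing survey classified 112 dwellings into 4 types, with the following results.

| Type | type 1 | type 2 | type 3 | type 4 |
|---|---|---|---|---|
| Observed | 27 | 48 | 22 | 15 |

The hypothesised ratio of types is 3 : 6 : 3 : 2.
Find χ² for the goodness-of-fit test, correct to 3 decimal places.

Ratio total = 14. Expected counts: 112×3/14 = 24, 112×6/14 = 48, 112×3/14 = 24, 112×2/14 = 16.
type 1: (27 − 24)²/24 = 9/24 = 0.3750
type 2: (48 − 48)²/48 = 0/48 = 0.0000
type 3: (22 − 24)²/24 = 4/24 = 0.1667
type 4: (15 − 16)²/16 = 1/16 = 0.0625
Sum = 0.604

0.604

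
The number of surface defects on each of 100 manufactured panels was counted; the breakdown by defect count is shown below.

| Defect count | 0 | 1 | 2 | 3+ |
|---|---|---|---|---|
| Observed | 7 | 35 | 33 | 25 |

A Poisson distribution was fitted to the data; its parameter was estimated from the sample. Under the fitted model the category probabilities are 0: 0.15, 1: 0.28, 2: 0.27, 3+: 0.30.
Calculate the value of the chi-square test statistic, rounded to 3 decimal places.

Expected counts E_i = n·p_i: 100×0.15 = 15, 100×0.28 = 28, 100×0.27 = 27, 100×0.30 = 30.
0: (7 − 15)²/15 = 64/15 = 4.2667
1: (35 − 28)²/28 = 49/28 = 1.7500
2: (33 − 27)²/27 = 36/27 = 1.3333
3+: (25 − 30)²/30 = 25/30 = 0.8333
Sum = 8.183

8.183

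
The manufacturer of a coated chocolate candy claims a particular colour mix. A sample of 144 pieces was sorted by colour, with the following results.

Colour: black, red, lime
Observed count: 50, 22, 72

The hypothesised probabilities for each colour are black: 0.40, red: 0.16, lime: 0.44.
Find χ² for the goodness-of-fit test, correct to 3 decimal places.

2.228

Expected counts E_i = n·p_i: 144×0.40 = 57.6, 144×0.16 = 23.04, 144×0.44 = 63.36.
black: (50 − 57.6)²/57.6 = 57.76/57.6 = 1.0028
red: (22 − 23.04)²/23.04 = 1.0816/23.04 = 0.0469
lime: (72 − 63.36)²/63.36 = 74.6496/63.36 = 1.1782
Sum = 2.228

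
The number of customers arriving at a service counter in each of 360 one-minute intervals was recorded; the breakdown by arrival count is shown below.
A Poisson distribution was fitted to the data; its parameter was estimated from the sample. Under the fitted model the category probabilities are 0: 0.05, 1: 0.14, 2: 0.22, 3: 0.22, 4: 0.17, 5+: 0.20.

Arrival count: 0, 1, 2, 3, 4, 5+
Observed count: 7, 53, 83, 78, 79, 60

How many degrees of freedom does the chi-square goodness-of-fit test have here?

There are k = 6 categories and 1 parameter estimated from the data, so df = 6 − 1 − 1 = 4.

4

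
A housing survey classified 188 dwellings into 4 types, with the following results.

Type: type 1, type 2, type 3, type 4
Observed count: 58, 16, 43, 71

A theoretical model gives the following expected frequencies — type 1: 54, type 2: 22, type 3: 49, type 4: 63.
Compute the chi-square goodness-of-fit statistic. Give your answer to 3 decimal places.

3.683

cat         O        E   (O−E)²/E
type 1     58       54     0.2963
type 2     16       22     1.6364
type 3     43       49     0.7347
type 4     71       63     1.0159
Sum = 3.683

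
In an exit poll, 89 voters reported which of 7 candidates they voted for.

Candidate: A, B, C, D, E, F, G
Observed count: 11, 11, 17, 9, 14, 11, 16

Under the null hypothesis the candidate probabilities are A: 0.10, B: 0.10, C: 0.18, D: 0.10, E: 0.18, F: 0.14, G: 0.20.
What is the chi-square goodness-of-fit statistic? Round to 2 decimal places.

Expected counts E_i = n·p_i: 89×0.10 = 8.9, 89×0.10 = 8.9, 89×0.18 = 16.02, 89×0.10 = 8.9, 89×0.18 = 16.02, 89×0.14 = 12.46, 89×0.20 = 17.8.
χ² = (11−8.9)²/8.9 + (11−8.9)²/8.9 + (17−16.02)²/16.02 + (9−8.9)²/8.9 + (14−16.02)²/16.02 + (11−12.46)²/12.46 + (16−17.8)²/17.8
   = 0.496 + 0.496 + 0.060 + 0.001 + 0.255 + 0.171 + 0.182
Sum = 1.66

1.66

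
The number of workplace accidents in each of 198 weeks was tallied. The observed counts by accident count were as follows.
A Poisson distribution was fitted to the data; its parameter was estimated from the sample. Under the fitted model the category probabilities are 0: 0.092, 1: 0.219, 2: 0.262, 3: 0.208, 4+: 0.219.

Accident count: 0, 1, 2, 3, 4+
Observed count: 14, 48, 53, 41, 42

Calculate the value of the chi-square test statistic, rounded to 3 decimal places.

1.540

Expected counts E_i = n·p_i: 198×0.092 = 18.216, 198×0.219 = 43.362, 198×0.262 = 51.876, 198×0.208 = 41.184, 198×0.219 = 43.362.
cat         O        E   (O−E)²/E
0          14   18.216     0.9758
1          48   43.362     0.4961
2          53   51.876     0.0244
3          41   41.184     0.0008
4+         42   43.362     0.0428
Sum = 1.540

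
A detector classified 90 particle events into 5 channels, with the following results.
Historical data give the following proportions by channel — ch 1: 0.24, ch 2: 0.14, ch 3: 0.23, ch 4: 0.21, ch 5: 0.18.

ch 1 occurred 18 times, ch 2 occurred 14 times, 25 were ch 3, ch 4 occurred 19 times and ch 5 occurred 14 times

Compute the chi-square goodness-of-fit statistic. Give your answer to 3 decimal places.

Expected counts E_i = n·p_i: 90×0.24 = 21.6, 90×0.14 = 12.6, 90×0.23 = 20.7, 90×0.21 = 18.9, 90×0.18 = 16.2.
cat         O        E   (O−E)²/E
ch 1       18     21.6     0.6000
ch 2       14     12.6     0.1556
ch 3       25     20.7     0.8932
ch 4       19     18.9     0.0005
ch 5       14     16.2     0.2988
Sum = 1.948

1.948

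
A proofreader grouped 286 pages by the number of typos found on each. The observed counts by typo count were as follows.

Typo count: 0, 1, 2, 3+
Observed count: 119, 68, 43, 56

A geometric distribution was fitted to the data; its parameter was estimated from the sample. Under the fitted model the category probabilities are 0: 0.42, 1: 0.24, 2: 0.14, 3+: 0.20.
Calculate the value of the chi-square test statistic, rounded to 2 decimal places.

Expected counts E_i = n·p_i: 286×0.42 = 120.12, 286×0.24 = 68.64, 286×0.14 = 40.04, 286×0.20 = 57.2.
0: (119 − 120.12)²/120.12 = 1.2544/120.12 = 0.010
1: (68 − 68.64)²/68.64 = 0.4096/68.64 = 0.006
2: (43 − 40.04)²/40.04 = 8.7616/40.04 = 0.219
3+: (56 − 57.2)²/57.2 = 1.44/57.2 = 0.025
Sum = 0.26

0.26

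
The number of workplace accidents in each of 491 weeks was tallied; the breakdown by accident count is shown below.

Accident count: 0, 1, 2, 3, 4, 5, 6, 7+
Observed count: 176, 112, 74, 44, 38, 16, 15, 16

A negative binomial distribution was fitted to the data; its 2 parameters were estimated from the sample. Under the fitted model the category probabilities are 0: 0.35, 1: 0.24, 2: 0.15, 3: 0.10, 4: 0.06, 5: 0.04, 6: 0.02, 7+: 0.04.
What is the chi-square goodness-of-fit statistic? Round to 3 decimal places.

7.478

Expected counts E_i = n·p_i: 491×0.35 = 171.85, 491×0.24 = 117.84, 491×0.15 = 73.65, 491×0.10 = 49.1, 491×0.06 = 29.46, 491×0.04 = 19.64, 491×0.02 = 9.82, 491×0.04 = 19.64.
cat         O        E   (O−E)²/E
0         176   171.85     0.1002
1         112   117.84     0.2894
2          74    73.65     0.0017
3          44     49.1     0.5297
4          38    29.46     2.4756
5          16    19.64     0.6746
6          15     9.82     2.7324
7+         16    19.64     0.6746
Sum = 7.478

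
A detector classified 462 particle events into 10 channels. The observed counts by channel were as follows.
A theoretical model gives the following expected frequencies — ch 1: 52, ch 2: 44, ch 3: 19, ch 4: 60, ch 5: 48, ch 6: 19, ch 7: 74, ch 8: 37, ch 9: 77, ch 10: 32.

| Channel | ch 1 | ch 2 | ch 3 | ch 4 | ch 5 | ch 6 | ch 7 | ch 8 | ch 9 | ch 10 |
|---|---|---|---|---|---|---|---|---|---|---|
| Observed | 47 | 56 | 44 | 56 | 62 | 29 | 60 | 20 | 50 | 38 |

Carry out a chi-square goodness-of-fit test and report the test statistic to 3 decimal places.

cat         O        E   (O−E)²/E
ch 1       47       52     0.4808
ch 2       56       44     3.2727
ch 3       44       19    32.8947
ch 4       56       60     0.2667
ch 5       62       48     4.0833
ch 6       29       19     5.2632
ch 7       60       74     2.6486
ch 8       20       37     7.8108
ch 9       50       77     9.4675
ch 10      38       32     1.1250
Sum = 67.313

67.313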